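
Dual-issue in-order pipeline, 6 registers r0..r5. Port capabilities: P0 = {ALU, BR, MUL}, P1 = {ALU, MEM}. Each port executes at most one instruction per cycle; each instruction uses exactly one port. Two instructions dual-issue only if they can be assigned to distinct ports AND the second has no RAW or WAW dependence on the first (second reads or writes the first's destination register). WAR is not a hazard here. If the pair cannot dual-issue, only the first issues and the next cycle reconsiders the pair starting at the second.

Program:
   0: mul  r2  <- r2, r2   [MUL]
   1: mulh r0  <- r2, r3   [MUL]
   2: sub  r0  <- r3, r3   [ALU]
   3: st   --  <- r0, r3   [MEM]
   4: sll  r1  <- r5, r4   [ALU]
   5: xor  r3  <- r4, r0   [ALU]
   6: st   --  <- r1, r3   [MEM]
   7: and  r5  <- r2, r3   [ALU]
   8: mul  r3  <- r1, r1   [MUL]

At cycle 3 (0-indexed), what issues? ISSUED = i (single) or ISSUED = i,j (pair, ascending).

ISSUED = 3,4

  cy0 -> i0 (mul) no-port MUL/MUL
  cy1 -> i1 (mulh) WAW r0
  cy2 -> i2 (sub) RAW r0
  cy3 -> i3/i4 (st+sll) 2-wide
  cy4 -> i5 (xor) RAW r3
  cy5 -> i6/i7 (st+and) 2-wide
  cy6 -> i8 (mul) tail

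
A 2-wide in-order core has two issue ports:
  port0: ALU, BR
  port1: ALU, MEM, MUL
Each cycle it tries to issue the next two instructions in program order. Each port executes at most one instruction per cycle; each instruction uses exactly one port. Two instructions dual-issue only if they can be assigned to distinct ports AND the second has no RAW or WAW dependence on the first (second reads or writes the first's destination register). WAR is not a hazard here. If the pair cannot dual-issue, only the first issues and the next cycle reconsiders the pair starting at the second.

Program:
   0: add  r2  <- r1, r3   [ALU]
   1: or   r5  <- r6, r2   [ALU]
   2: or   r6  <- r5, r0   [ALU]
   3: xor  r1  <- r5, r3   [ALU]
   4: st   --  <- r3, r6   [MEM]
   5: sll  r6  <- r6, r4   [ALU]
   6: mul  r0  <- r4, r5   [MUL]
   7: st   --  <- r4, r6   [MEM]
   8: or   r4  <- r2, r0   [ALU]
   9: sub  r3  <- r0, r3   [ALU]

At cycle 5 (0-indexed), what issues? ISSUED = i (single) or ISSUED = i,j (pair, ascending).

ISSUED = 7,8

c0: i0 add.ALU  RAW r2
c1: i1 or.ALU  RAW r5
c2: i2/i3 or.ALU xor.ALU  dual
c3: i4/i5 st.MEM sll.ALU  dual
c4: i6 mul.MUL  no-port MUL/MEM
c5: i7/i8 st.MEM or.ALU  dual
c6: i9 sub.ALU  tail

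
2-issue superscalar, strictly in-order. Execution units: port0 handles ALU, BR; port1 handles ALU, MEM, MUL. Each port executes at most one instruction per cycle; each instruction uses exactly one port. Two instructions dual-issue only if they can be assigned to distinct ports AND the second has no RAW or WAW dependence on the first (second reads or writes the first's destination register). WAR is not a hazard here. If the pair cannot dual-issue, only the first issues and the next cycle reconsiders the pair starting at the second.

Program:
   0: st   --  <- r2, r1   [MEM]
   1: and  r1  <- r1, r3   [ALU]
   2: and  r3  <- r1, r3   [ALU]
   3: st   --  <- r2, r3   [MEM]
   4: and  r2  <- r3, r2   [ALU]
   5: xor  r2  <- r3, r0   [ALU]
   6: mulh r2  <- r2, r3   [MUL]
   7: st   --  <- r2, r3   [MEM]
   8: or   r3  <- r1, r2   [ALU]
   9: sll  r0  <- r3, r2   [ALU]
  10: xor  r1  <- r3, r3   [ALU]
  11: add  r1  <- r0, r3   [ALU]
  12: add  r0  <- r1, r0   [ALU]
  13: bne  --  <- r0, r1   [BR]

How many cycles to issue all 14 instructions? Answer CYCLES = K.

CYCLES = 10

0. st/and @i0&i1  | 2-wide
1. and @i2  | RAW r3
2. st/and @i3&i4  | 2-wide
3. xor @i5  | RAW+WAW r2
4. mulh @i6  | no-port MUL/MEM
5. st/or @i7&i8  | 2-wide
6. sll/xor @i9&i10  | 2-wide
7. add @i11  | RAW r1
8. add @i12  | RAW r0
9. bne @i13  | tail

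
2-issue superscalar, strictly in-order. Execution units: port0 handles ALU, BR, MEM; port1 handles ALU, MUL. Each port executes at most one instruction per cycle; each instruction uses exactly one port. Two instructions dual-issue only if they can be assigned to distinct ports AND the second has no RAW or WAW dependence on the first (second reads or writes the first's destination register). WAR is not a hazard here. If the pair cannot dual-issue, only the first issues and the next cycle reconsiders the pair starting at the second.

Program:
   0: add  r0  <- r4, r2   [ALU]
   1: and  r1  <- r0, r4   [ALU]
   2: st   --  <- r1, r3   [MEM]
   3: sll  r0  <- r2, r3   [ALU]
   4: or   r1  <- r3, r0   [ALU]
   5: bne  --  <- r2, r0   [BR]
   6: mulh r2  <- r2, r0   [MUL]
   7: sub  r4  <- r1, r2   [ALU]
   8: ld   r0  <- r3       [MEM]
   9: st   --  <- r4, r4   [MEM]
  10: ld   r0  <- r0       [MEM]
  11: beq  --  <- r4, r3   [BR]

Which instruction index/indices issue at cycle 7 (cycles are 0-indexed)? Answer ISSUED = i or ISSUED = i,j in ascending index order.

ISSUED = 10

t=0 i0:add.ALU ; RAW r0
t=1 i1:and.ALU ; RAW r1
t=2 i2,i3:st.MEM+sll.ALU ; dual
t=3 i4,i5:or.ALU+bne.BR ; dual
t=4 i6:mulh.MUL ; RAW r2
t=5 i7,i8:sub.ALU+ld.MEM ; dual
t=6 i9:st.MEM ; no-port MEM/MEM
t=7 i10:ld.MEM ; no-port MEM/BR
t=8 i11:beq.BR ; tail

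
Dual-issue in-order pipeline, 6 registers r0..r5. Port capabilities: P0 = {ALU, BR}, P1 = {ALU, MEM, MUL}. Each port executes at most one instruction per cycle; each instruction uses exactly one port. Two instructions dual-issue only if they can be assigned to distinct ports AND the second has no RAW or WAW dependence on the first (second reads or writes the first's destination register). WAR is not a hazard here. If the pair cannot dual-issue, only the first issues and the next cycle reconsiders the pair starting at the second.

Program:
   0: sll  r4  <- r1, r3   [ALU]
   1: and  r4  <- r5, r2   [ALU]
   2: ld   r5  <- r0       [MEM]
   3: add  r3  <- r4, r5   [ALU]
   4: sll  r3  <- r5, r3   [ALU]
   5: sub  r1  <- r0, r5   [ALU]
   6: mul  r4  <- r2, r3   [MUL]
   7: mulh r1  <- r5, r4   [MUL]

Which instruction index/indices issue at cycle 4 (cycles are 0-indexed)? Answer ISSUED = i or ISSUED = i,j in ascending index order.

ISSUED = 6

  cy0 -> i0 (sll) WAW r4
  cy1 -> i1/i2 (and+ld) 2-wide
  cy2 -> i3 (add) RAW+WAW r3
  cy3 -> i4/i5 (sll+sub) 2-wide
  cy4 -> i6 (mul) no-port MUL/MUL
  cy5 -> i7 (mulh) tail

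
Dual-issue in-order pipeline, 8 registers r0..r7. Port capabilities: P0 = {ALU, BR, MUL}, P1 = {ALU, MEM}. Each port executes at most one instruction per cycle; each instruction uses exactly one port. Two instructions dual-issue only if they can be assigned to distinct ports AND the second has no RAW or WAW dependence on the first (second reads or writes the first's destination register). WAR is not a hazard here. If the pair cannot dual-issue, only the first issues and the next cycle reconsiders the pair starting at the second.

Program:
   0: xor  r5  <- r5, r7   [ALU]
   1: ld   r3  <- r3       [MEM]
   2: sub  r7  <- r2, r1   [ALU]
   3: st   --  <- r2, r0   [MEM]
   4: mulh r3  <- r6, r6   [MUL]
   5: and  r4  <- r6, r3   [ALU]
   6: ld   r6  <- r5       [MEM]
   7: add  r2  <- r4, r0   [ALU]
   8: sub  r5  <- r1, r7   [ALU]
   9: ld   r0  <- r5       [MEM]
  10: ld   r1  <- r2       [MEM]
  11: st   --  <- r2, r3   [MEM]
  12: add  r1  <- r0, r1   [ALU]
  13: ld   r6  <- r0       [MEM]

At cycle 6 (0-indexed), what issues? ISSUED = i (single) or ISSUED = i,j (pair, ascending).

c0: i0/i1 xor.ALU+ld.MEM  dual
c1: i2/i3 sub.ALU+st.MEM  dual
c2: i4 mulh.MUL  RAW r3
c3: i5/i6 and.ALU+ld.MEM  dual
c4: i7/i8 add.ALU+sub.ALU  dual
c5: i9 ld.MEM  no-port MEM/MEM
c6: i10 ld.MEM  no-port MEM/MEM
c7: i11/i12 st.MEM+add.ALU  dual
c8: i13 ld.MEM  tail

ISSUED = 10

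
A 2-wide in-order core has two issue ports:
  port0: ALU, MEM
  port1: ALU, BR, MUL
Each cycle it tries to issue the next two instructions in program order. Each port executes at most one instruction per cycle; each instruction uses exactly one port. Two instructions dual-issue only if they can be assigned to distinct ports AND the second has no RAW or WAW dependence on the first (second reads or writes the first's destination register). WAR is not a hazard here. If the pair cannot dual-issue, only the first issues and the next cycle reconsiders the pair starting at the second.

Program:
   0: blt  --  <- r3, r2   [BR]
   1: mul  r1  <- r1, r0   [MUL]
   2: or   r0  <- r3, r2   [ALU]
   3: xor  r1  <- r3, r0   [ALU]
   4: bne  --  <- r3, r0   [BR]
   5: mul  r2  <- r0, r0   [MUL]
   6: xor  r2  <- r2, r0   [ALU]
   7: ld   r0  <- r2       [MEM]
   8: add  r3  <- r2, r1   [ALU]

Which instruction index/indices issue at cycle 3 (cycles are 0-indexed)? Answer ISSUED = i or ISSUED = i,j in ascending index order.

ISSUED = 5

[0] i0  blt.BR  -- no-port BR/MUL
[1] i1,i2  mul.MUL+or.ALU  -- 2-wide
[2] i3,i4  xor.ALU+bne.BR  -- 2-wide
[3] i5  mul.MUL  -- RAW+WAW r2
[4] i6  xor.ALU  -- RAW r2
[5] i7,i8  ld.MEM+add.ALU  -- 2-wide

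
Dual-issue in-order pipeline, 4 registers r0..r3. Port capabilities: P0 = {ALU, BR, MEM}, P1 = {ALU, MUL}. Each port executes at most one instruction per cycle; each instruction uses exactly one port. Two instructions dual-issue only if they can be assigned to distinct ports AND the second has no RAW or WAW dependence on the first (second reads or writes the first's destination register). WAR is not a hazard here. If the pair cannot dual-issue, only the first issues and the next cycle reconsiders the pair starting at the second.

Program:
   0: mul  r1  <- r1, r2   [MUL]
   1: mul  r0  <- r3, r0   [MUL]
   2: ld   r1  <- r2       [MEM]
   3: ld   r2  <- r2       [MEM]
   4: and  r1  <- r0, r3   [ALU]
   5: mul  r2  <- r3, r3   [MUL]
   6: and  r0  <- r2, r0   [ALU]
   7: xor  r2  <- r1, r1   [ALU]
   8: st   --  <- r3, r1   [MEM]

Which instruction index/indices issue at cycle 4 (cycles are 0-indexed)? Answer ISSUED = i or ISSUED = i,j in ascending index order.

ISSUED = 6,7

[0] i0  mul  -- no-port MUL/MUL
[1] i1&i2  mul;ld  -- 2-wide
[2] i3&i4  ld;and  -- 2-wide
[3] i5  mul  -- RAW r2
[4] i6&i7  and;xor  -- 2-wide
[5] i8  st  -- tail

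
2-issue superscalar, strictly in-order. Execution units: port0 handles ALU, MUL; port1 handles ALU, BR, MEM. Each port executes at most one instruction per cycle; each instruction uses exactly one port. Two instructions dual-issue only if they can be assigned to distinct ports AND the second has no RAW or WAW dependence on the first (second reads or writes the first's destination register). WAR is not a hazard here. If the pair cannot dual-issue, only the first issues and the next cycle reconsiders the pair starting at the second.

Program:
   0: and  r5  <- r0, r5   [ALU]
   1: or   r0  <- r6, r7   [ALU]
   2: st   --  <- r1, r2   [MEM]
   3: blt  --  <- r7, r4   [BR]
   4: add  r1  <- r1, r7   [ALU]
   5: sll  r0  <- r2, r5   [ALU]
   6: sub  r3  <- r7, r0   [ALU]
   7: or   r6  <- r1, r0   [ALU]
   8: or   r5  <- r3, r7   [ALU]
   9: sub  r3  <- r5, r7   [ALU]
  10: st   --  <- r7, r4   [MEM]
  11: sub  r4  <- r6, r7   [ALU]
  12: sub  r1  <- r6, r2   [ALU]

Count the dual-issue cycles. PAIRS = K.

0. and;or @i0,i1  | dual
1. st @i2  | no-port MEM/BR
2. blt;add @i3,i4  | dual
3. sll @i5  | RAW r0
4. sub;or @i6,i7  | dual
5. or @i8  | RAW r5
6. sub;st @i9,i10  | dual
7. sub;sub @i11,i12  | dual

PAIRS = 5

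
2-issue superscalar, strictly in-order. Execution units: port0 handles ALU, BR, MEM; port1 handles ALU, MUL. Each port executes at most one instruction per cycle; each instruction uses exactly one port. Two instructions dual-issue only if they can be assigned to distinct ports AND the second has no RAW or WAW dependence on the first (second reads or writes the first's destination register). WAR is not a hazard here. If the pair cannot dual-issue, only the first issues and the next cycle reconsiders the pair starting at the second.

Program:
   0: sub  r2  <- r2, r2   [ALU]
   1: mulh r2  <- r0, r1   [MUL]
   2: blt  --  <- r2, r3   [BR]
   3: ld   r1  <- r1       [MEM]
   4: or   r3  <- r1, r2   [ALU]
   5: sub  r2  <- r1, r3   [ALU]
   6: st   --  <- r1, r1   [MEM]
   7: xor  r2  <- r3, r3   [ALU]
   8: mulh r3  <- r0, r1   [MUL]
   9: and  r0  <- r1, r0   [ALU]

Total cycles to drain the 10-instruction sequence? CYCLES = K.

CYCLES = 8

[0] i0  sub  -- WAW r2
[1] i1  mulh  -- RAW r2
[2] i2  blt  -- no-port BR/MEM
[3] i3  ld  -- RAW r1
[4] i4  or  -- RAW r3
[5] i5/i6  sub st  -- 2-wide
[6] i7/i8  xor mulh  -- 2-wide
[7] i9  and  -- tail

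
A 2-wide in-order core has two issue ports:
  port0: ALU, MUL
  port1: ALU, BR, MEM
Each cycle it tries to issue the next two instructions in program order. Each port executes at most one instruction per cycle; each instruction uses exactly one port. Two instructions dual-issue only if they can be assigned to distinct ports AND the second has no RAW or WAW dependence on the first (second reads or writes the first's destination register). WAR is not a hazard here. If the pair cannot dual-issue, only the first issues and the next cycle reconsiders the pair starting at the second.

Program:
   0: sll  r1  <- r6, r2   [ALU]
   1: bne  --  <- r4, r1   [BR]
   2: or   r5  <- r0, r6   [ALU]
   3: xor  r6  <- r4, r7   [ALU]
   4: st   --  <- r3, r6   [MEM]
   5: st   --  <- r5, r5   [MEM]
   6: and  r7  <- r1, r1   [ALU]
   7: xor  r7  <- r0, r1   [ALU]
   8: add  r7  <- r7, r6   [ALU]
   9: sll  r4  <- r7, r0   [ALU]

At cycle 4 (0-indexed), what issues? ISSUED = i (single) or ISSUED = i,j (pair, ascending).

ISSUED = 5,6

#0 head=0: sll.ALU i0 RAW r1
#1 head=1: bne.BR+or.ALU i1&i2 2-wide
#2 head=3: xor.ALU i3 RAW r6
#3 head=4: st.MEM i4 no-port MEM/MEM
#4 head=5: st.MEM+and.ALU i5&i6 2-wide
#5 head=7: xor.ALU i7 RAW+WAW r7
#6 head=8: add.ALU i8 RAW r7
#7 head=9: sll.ALU i9 tail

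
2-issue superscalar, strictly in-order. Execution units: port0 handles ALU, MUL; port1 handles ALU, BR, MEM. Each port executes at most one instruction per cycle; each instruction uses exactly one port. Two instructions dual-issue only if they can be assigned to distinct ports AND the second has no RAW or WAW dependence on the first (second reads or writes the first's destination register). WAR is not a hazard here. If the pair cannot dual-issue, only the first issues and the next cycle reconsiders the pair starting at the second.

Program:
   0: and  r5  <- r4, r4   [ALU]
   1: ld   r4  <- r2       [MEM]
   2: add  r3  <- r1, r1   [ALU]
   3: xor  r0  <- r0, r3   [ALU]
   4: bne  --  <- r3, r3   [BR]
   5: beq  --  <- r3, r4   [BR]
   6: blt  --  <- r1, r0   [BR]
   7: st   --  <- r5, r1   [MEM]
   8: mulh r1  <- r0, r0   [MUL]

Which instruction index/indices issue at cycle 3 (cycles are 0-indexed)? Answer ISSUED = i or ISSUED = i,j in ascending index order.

[0] i0/i1  and.ALU/ld.MEM  -- pair
[1] i2  add.ALU  -- RAW r3
[2] i3/i4  xor.ALU/bne.BR  -- pair
[3] i5  beq.BR  -- no-port BR/BR
[4] i6  blt.BR  -- no-port BR/MEM
[5] i7/i8  st.MEM/mulh.MUL  -- pair

ISSUED = 5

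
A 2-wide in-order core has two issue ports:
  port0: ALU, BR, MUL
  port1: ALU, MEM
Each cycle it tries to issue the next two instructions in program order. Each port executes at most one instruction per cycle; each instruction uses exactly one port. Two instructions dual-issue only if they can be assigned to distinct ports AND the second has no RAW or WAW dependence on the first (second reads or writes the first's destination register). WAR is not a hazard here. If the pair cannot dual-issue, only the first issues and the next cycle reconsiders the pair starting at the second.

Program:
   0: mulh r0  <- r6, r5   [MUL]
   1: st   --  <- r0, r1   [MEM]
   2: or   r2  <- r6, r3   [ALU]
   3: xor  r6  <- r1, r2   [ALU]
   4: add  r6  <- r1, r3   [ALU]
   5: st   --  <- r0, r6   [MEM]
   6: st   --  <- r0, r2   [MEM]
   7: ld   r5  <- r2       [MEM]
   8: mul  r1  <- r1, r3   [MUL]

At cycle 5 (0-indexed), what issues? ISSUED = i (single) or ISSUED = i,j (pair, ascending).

  cy0 -> i0 (mulh.MUL) RAW r0
  cy1 -> i1&i2 (st.MEM or.ALU) pair
  cy2 -> i3 (xor.ALU) WAW r6
  cy3 -> i4 (add.ALU) RAW r6
  cy4 -> i5 (st.MEM) no-port MEM/MEM
  cy5 -> i6 (st.MEM) no-port MEM/MEM
  cy6 -> i7&i8 (ld.MEM mul.MUL) pair

ISSUED = 6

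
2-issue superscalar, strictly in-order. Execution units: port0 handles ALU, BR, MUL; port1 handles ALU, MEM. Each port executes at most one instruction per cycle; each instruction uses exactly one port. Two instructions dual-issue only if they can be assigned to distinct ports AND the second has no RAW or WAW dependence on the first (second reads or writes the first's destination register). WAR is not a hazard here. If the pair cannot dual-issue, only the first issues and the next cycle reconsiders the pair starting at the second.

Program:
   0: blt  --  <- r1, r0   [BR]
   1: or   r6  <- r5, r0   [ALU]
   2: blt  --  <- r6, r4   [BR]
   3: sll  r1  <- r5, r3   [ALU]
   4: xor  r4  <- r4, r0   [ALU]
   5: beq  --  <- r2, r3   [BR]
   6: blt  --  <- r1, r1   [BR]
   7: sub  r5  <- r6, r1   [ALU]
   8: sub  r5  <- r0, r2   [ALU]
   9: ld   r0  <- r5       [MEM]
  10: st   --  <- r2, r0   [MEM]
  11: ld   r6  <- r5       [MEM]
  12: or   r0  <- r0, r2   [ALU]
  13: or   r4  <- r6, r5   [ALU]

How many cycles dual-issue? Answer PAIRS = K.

t=0 i0&i1:blt.BR+or.ALU ; pair
t=1 i2&i3:blt.BR+sll.ALU ; pair
t=2 i4&i5:xor.ALU+beq.BR ; pair
t=3 i6&i7:blt.BR+sub.ALU ; pair
t=4 i8:sub.ALU ; RAW r5
t=5 i9:ld.MEM ; no-port MEM/MEM
t=6 i10:st.MEM ; no-port MEM/MEM
t=7 i11&i12:ld.MEM+or.ALU ; pair
t=8 i13:or.ALU ; tail

PAIRS = 5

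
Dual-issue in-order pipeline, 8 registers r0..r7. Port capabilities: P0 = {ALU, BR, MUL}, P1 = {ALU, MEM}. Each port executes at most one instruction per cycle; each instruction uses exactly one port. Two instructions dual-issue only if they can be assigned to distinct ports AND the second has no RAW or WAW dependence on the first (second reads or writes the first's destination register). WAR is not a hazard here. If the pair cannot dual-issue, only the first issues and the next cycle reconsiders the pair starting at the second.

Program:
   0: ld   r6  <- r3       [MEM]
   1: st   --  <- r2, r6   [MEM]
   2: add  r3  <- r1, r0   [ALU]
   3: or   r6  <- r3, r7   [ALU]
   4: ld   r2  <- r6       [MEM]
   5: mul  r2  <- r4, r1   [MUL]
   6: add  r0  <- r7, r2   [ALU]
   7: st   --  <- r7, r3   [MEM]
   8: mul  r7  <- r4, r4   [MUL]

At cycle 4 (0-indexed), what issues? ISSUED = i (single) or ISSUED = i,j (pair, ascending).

t=0 i0:ld.MEM ; no-port MEM/MEM
t=1 i1/i2:st.MEM;add.ALU ; 2-wide
t=2 i3:or.ALU ; RAW r6
t=3 i4:ld.MEM ; WAW r2
t=4 i5:mul.MUL ; RAW r2
t=5 i6/i7:add.ALU;st.MEM ; 2-wide
t=6 i8:mul.MUL ; tail

ISSUED = 5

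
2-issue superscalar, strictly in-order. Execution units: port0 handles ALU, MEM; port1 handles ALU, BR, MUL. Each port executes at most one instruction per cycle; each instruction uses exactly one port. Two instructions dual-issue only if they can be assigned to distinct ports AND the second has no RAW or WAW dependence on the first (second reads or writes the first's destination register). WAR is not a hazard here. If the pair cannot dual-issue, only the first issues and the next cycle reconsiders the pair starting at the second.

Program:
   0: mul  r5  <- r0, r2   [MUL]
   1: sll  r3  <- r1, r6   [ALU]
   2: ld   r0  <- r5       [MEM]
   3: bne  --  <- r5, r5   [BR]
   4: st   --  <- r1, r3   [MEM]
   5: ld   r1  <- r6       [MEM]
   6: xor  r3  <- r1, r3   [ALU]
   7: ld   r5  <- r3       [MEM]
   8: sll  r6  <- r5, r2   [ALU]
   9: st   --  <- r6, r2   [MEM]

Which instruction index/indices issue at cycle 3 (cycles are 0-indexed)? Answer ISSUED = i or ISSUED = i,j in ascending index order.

c0: i0,i1 mul/sll  2-wide
c1: i2,i3 ld/bne  2-wide
c2: i4 st  no-port MEM/MEM
c3: i5 ld  RAW r1
c4: i6 xor  RAW r3
c5: i7 ld  RAW r5
c6: i8 sll  RAW r6
c7: i9 st  tail

ISSUED = 5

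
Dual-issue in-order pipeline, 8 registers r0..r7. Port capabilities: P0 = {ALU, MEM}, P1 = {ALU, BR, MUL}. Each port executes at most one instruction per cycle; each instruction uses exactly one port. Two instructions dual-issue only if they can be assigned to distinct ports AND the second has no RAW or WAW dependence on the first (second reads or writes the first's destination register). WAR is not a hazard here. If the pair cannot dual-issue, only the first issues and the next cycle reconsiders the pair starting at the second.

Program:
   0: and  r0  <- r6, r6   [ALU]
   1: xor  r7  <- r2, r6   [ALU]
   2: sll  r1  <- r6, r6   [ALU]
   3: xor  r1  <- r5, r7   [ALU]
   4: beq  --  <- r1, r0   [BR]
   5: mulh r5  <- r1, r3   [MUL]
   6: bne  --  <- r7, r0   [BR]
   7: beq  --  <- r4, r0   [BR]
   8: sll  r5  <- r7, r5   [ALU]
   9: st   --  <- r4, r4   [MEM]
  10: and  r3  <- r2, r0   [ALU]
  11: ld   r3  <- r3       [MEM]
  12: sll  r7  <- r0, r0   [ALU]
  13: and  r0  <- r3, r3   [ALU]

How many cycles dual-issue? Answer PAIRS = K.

PAIRS = 4

c0: i0,i1 and.ALU+xor.ALU  pair
c1: i2 sll.ALU  WAW r1
c2: i3 xor.ALU  RAW r1
c3: i4 beq.BR  no-port BR/MUL
c4: i5 mulh.MUL  no-port MUL/BR
c5: i6 bne.BR  no-port BR/BR
c6: i7,i8 beq.BR+sll.ALU  pair
c7: i9,i10 st.MEM+and.ALU  pair
c8: i11,i12 ld.MEM+sll.ALU  pair
c9: i13 and.ALU  tail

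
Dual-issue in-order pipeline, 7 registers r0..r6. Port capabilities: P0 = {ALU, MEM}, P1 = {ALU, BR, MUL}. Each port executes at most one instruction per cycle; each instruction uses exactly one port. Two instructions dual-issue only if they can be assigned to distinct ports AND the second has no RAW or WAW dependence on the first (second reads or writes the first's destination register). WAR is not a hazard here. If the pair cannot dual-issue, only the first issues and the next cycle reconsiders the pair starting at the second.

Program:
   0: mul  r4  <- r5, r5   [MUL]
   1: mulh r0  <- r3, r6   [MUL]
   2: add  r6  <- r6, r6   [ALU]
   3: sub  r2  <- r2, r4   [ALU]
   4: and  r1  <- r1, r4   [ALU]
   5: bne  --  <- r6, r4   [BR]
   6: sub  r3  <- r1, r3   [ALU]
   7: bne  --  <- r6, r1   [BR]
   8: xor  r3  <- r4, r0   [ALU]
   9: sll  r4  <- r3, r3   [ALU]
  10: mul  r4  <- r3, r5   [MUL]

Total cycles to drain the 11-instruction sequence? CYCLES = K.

t=0 i0:mul.MUL ; no-port MUL/MUL
t=1 i1&i2:mulh.MUL/add.ALU ; 2-wide
t=2 i3&i4:sub.ALU/and.ALU ; 2-wide
t=3 i5&i6:bne.BR/sub.ALU ; 2-wide
t=4 i7&i8:bne.BR/xor.ALU ; 2-wide
t=5 i9:sll.ALU ; WAW r4
t=6 i10:mul.MUL ; tail

CYCLES = 7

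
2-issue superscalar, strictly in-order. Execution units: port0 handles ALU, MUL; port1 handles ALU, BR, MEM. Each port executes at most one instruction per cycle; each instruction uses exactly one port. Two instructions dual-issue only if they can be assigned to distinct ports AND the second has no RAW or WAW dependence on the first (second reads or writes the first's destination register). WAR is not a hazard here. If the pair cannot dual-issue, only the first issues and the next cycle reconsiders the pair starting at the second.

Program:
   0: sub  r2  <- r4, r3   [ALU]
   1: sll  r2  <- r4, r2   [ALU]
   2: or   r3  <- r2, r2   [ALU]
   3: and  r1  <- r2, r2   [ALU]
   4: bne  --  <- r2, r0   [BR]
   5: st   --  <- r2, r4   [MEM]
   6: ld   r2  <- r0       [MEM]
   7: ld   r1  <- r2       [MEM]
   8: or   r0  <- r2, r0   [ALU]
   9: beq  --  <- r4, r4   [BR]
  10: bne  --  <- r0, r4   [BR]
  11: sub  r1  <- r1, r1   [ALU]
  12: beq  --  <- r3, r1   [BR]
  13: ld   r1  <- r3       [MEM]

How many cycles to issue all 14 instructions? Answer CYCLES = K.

CYCLES = 11

t=0 i0:sub ; RAW+WAW r2
t=1 i1:sll ; RAW r2
t=2 i2+i3:or;and ; dual
t=3 i4:bne ; no-port BR/MEM
t=4 i5:st ; no-port MEM/MEM
t=5 i6:ld ; no-port MEM/MEM
t=6 i7+i8:ld;or ; dual
t=7 i9:beq ; no-port BR/BR
t=8 i10+i11:bne;sub ; dual
t=9 i12:beq ; no-port BR/MEM
t=10 i13:ld ; tail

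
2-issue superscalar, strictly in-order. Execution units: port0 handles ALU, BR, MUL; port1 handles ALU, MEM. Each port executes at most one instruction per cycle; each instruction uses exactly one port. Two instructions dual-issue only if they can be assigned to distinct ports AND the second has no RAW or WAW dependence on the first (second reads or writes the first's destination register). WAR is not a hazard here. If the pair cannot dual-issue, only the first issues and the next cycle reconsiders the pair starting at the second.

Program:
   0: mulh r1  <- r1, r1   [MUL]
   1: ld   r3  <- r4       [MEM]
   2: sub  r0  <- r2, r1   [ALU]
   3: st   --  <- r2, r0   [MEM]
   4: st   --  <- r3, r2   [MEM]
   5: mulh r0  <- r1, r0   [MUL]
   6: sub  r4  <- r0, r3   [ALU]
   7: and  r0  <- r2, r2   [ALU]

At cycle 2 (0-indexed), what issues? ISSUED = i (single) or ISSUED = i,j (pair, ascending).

ISSUED = 3

c0: i0+i1 mulh.MUL/ld.MEM  pair
c1: i2 sub.ALU  RAW r0
c2: i3 st.MEM  no-port MEM/MEM
c3: i4+i5 st.MEM/mulh.MUL  pair
c4: i6+i7 sub.ALU/and.ALU  pair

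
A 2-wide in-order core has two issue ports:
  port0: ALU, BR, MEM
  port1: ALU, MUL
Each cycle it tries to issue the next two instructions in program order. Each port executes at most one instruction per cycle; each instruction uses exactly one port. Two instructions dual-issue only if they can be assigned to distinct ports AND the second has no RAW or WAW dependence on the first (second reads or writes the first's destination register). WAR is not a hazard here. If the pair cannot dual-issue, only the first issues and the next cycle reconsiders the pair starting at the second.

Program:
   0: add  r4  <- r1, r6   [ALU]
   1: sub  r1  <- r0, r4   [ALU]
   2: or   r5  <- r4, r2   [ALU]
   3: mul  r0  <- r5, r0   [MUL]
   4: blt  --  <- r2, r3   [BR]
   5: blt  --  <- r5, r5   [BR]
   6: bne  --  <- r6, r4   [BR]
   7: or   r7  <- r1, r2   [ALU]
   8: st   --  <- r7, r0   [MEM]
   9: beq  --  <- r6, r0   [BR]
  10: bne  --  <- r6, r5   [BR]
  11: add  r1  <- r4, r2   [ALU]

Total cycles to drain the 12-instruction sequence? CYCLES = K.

  cy0 -> i0 (add.ALU) RAW r4
  cy1 -> i1/i2 (sub.ALU or.ALU) 2-wide
  cy2 -> i3/i4 (mul.MUL blt.BR) 2-wide
  cy3 -> i5 (blt.BR) no-port BR/BR
  cy4 -> i6/i7 (bne.BR or.ALU) 2-wide
  cy5 -> i8 (st.MEM) no-port MEM/BR
  cy6 -> i9 (beq.BR) no-port BR/BR
  cy7 -> i10/i11 (bne.BR add.ALU) 2-wide

CYCLES = 8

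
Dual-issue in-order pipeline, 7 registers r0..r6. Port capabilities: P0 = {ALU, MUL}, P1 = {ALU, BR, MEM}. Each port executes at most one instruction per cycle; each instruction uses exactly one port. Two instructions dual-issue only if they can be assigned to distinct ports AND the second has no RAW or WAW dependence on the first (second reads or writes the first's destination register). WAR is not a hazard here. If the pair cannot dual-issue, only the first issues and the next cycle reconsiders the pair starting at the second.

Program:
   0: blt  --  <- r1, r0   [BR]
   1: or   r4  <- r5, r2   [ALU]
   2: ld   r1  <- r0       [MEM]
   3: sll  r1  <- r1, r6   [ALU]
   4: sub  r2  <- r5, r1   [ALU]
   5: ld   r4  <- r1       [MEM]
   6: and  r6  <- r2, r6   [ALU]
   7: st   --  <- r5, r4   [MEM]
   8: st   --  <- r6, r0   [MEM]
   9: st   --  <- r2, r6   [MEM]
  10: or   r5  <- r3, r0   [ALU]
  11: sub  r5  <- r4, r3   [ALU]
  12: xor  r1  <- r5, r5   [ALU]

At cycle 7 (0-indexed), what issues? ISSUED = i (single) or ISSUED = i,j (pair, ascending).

[0] i0&i1  blt;or  -- pair
[1] i2  ld  -- RAW+WAW r1
[2] i3  sll  -- RAW r1
[3] i4&i5  sub;ld  -- pair
[4] i6&i7  and;st  -- pair
[5] i8  st  -- no-port MEM/MEM
[6] i9&i10  st;or  -- pair
[7] i11  sub  -- RAW r5
[8] i12  xor  -- tail

ISSUED = 11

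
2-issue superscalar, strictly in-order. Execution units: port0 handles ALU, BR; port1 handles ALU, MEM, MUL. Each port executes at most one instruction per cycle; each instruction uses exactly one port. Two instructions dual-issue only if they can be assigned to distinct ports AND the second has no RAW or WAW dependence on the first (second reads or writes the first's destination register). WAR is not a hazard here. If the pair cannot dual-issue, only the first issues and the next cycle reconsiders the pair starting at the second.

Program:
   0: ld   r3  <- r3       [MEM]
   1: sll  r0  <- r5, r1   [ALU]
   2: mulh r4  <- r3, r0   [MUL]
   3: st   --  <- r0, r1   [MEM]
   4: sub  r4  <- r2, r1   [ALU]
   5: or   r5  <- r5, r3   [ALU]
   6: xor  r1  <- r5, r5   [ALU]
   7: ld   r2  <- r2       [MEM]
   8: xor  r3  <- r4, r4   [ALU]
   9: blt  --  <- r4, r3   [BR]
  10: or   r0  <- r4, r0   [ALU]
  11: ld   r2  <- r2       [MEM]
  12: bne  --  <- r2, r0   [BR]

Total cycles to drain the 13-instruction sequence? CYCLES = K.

0. ld.MEM sll.ALU @i0,i1  | 2-wide
1. mulh.MUL @i2  | no-port MUL/MEM
2. st.MEM sub.ALU @i3,i4  | 2-wide
3. or.ALU @i5  | RAW r5
4. xor.ALU ld.MEM @i6,i7  | 2-wide
5. xor.ALU @i8  | RAW r3
6. blt.BR or.ALU @i9,i10  | 2-wide
7. ld.MEM @i11  | RAW r2
8. bne.BR @i12  | tail

CYCLES = 9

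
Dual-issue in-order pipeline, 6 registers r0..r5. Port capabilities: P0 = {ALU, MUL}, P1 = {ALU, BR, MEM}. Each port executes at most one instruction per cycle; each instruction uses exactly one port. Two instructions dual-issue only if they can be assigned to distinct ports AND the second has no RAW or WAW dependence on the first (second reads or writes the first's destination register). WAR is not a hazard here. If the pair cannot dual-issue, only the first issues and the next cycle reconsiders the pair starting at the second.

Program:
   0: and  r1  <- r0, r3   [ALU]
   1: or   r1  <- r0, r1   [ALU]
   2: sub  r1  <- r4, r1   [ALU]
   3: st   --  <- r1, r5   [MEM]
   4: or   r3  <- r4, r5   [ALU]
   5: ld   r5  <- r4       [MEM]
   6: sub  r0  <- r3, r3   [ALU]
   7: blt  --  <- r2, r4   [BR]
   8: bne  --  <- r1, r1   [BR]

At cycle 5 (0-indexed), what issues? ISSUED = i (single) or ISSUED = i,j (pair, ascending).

ISSUED = 7

  cy0 -> i0 (and) RAW+WAW r1
  cy1 -> i1 (or) RAW+WAW r1
  cy2 -> i2 (sub) RAW r1
  cy3 -> i3&i4 (st;or) 2-wide
  cy4 -> i5&i6 (ld;sub) 2-wide
  cy5 -> i7 (blt) no-port BR/BR
  cy6 -> i8 (bne) tail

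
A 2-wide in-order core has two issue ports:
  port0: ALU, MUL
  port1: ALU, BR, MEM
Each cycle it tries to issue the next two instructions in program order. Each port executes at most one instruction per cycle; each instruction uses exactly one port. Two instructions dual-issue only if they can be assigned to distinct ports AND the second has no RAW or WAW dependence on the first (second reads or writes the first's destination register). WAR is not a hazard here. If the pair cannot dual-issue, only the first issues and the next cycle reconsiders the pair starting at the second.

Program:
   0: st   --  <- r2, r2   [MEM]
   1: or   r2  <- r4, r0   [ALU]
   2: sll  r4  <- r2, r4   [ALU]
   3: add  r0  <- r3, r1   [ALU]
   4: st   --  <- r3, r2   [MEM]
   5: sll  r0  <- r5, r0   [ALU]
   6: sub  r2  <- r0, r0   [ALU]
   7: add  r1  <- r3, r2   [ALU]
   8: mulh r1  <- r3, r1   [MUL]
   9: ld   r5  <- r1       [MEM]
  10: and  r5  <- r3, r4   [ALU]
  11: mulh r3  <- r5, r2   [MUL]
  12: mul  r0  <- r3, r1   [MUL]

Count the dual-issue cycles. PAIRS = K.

PAIRS = 3

t=0 i0+i1:st.MEM+or.ALU ; 2-wide
t=1 i2+i3:sll.ALU+add.ALU ; 2-wide
t=2 i4+i5:st.MEM+sll.ALU ; 2-wide
t=3 i6:sub.ALU ; RAW r2
t=4 i7:add.ALU ; RAW+WAW r1
t=5 i8:mulh.MUL ; RAW r1
t=6 i9:ld.MEM ; WAW r5
t=7 i10:and.ALU ; RAW r5
t=8 i11:mulh.MUL ; no-port MUL/MUL
t=9 i12:mul.MUL ; tail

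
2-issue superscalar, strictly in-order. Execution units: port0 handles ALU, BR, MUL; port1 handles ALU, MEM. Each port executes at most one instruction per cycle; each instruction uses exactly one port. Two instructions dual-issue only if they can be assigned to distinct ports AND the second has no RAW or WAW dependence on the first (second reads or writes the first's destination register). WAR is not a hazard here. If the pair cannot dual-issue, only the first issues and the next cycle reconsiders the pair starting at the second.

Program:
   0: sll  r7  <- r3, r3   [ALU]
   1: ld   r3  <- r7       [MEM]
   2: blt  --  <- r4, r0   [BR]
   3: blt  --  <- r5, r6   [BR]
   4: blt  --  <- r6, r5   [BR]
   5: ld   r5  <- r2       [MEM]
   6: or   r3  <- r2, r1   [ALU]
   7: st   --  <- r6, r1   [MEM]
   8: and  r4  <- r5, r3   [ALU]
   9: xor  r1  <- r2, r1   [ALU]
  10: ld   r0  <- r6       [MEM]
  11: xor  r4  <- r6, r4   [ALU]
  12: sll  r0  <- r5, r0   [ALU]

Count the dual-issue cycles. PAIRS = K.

t=0 i0:sll ; RAW r7
t=1 i1/i2:ld;blt ; 2-wide
t=2 i3:blt ; no-port BR/BR
t=3 i4/i5:blt;ld ; 2-wide
t=4 i6/i7:or;st ; 2-wide
t=5 i8/i9:and;xor ; 2-wide
t=6 i10/i11:ld;xor ; 2-wide
t=7 i12:sll ; tail

PAIRS = 5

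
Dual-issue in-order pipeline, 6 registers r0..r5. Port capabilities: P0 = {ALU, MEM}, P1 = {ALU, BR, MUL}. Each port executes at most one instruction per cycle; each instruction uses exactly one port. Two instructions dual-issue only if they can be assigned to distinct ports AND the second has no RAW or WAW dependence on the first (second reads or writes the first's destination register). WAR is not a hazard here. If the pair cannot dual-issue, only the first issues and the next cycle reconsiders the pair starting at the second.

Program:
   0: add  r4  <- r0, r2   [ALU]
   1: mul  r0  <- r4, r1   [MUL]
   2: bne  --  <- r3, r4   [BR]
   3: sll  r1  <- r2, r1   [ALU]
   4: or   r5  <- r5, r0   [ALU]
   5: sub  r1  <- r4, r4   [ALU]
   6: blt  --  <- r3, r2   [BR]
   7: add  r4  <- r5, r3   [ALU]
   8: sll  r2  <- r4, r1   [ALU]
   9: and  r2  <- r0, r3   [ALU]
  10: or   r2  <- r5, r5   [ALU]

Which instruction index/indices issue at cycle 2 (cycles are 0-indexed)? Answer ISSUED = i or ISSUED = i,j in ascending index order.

ISSUED = 2,3

t=0 i0:add.ALU ; RAW r4
t=1 i1:mul.MUL ; no-port MUL/BR
t=2 i2+i3:bne.BR/sll.ALU ; 2-wide
t=3 i4+i5:or.ALU/sub.ALU ; 2-wide
t=4 i6+i7:blt.BR/add.ALU ; 2-wide
t=5 i8:sll.ALU ; WAW r2
t=6 i9:and.ALU ; WAW r2
t=7 i10:or.ALU ; tail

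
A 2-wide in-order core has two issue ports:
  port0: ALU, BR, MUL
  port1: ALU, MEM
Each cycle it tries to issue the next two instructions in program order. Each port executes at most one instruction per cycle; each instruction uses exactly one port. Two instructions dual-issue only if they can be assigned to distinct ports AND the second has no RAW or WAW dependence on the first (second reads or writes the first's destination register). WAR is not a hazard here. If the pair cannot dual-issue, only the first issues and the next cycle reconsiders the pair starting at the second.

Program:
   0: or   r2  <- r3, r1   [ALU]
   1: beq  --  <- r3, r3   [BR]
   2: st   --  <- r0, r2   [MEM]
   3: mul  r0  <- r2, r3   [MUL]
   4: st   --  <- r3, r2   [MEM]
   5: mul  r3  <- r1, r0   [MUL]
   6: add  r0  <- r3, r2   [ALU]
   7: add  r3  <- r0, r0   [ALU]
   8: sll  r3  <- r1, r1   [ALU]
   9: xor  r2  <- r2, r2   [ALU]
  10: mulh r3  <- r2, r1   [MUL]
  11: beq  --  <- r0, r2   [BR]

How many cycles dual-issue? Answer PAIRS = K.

PAIRS = 4

t=0 i0,i1:or;beq ; 2-wide
t=1 i2,i3:st;mul ; 2-wide
t=2 i4,i5:st;mul ; 2-wide
t=3 i6:add ; RAW r0
t=4 i7:add ; WAW r3
t=5 i8,i9:sll;xor ; 2-wide
t=6 i10:mulh ; no-port MUL/BR
t=7 i11:beq ; tail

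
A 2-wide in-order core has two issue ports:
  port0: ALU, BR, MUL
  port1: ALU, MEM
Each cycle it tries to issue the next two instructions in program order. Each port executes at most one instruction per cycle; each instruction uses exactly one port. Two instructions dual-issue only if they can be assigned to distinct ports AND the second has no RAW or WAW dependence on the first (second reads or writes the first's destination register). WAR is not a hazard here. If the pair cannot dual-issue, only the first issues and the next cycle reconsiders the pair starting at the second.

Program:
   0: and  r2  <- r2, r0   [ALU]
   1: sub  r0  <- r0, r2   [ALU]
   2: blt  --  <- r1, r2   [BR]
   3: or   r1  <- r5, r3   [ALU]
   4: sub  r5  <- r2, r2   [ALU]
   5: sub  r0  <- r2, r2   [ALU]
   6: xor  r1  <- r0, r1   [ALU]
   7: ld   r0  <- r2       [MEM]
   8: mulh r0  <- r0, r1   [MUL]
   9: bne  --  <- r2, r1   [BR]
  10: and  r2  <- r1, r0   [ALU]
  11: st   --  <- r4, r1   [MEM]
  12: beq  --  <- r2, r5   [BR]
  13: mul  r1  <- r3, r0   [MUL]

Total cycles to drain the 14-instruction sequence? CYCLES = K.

CYCLES = 9

  cy0 -> i0 (and) RAW r2
  cy1 -> i1+i2 (sub/blt) dual
  cy2 -> i3+i4 (or/sub) dual
  cy3 -> i5 (sub) RAW r0
  cy4 -> i6+i7 (xor/ld) dual
  cy5 -> i8 (mulh) no-port MUL/BR
  cy6 -> i9+i10 (bne/and) dual
  cy7 -> i11+i12 (st/beq) dual
  cy8 -> i13 (mul) tail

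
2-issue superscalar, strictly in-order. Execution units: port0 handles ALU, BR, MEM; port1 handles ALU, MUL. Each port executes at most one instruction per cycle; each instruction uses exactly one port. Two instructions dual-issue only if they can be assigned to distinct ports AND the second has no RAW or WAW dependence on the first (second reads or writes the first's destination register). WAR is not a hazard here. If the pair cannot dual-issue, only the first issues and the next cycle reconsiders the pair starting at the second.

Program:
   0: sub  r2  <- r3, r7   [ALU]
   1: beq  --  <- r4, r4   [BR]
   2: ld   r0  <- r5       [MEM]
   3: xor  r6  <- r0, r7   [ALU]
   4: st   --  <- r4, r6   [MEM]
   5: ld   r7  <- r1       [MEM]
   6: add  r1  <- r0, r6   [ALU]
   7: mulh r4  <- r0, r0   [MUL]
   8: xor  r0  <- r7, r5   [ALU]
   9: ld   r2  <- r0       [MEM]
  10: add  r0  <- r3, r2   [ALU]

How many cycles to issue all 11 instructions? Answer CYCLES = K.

CYCLES = 8

t=0 i0+i1:sub/beq ; 2-wide
t=1 i2:ld ; RAW r0
t=2 i3:xor ; RAW r6
t=3 i4:st ; no-port MEM/MEM
t=4 i5+i6:ld/add ; 2-wide
t=5 i7+i8:mulh/xor ; 2-wide
t=6 i9:ld ; RAW r2
t=7 i10:add ; tail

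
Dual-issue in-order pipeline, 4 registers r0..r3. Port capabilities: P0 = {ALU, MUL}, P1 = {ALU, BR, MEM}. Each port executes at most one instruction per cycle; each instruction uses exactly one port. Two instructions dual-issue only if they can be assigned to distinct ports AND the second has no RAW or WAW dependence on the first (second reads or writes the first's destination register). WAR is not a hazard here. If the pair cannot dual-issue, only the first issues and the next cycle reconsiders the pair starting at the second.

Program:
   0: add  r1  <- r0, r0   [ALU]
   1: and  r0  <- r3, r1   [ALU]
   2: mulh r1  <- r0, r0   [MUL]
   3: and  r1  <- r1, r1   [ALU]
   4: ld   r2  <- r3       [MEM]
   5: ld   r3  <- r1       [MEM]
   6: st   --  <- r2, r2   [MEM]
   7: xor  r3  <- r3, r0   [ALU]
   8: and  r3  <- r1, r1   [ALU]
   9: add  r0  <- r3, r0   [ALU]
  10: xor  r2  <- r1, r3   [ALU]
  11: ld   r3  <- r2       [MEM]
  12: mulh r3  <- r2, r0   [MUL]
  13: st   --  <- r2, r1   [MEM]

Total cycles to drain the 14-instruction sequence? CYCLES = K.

[0] i0  add  -- RAW r1
[1] i1  and  -- RAW r0
[2] i2  mulh  -- RAW+WAW r1
[3] i3&i4  and/ld  -- 2-wide
[4] i5  ld  -- no-port MEM/MEM
[5] i6&i7  st/xor  -- 2-wide
[6] i8  and  -- RAW r3
[7] i9&i10  add/xor  -- 2-wide
[8] i11  ld  -- WAW r3
[9] i12&i13  mulh/st  -- 2-wide

CYCLES = 10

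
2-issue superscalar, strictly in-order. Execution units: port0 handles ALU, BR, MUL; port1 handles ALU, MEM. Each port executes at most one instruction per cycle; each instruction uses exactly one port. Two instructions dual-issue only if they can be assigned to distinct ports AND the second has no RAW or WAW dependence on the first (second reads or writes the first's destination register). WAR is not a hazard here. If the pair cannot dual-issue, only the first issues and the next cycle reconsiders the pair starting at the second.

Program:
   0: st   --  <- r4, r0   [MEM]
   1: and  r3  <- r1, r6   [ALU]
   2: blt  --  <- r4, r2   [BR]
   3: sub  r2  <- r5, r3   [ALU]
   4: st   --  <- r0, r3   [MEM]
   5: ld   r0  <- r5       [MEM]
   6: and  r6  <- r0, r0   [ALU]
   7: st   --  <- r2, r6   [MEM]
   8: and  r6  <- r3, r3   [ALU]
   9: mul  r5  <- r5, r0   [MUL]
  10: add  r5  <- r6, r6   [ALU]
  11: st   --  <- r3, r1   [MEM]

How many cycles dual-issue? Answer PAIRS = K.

PAIRS = 4

#0 head=0: st and i0&i1 2-wide
#1 head=2: blt sub i2&i3 2-wide
#2 head=4: st i4 no-port MEM/MEM
#3 head=5: ld i5 RAW r0
#4 head=6: and i6 RAW r6
#5 head=7: st and i7&i8 2-wide
#6 head=9: mul i9 WAW r5
#7 head=10: add st i10&i11 2-wide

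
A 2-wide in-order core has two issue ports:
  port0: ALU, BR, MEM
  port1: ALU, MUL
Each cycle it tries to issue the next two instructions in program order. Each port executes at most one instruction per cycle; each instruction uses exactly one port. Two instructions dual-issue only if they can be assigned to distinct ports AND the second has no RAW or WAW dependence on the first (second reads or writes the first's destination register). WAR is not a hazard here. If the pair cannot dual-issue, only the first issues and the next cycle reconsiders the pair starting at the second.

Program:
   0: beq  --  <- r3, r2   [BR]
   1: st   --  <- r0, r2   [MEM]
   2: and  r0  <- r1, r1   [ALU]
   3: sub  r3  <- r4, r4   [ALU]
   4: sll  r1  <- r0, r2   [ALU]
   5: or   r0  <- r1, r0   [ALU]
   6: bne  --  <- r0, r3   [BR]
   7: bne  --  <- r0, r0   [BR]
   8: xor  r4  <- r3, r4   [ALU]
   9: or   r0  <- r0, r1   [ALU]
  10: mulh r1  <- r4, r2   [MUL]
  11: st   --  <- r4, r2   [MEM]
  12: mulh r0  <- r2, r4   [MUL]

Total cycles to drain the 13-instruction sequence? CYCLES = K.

CYCLES = 8

c0: i0 beq.BR  no-port BR/MEM
c1: i1+i2 st.MEM and.ALU  2-wide
c2: i3+i4 sub.ALU sll.ALU  2-wide
c3: i5 or.ALU  RAW r0
c4: i6 bne.BR  no-port BR/BR
c5: i7+i8 bne.BR xor.ALU  2-wide
c6: i9+i10 or.ALU mulh.MUL  2-wide
c7: i11+i12 st.MEM mulh.MUL  2-wide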